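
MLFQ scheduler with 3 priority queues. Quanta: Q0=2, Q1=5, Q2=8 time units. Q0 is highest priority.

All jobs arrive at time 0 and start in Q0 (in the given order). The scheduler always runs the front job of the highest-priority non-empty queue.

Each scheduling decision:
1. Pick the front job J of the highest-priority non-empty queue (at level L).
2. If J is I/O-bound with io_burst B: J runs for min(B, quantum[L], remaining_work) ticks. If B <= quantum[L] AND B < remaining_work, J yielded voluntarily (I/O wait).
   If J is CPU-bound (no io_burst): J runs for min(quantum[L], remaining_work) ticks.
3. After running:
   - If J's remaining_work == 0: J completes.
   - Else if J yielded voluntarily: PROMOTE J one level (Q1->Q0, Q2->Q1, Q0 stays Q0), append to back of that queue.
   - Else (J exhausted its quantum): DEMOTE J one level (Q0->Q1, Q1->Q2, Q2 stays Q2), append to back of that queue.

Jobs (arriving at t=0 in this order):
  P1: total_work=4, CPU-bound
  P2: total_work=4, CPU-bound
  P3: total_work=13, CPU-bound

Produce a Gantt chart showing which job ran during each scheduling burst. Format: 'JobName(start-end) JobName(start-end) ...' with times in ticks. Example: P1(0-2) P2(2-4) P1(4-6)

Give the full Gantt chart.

t=0-2: P1@Q0 runs 2, rem=2, quantum used, demote→Q1. Q0=[P2,P3] Q1=[P1] Q2=[]
t=2-4: P2@Q0 runs 2, rem=2, quantum used, demote→Q1. Q0=[P3] Q1=[P1,P2] Q2=[]
t=4-6: P3@Q0 runs 2, rem=11, quantum used, demote→Q1. Q0=[] Q1=[P1,P2,P3] Q2=[]
t=6-8: P1@Q1 runs 2, rem=0, completes. Q0=[] Q1=[P2,P3] Q2=[]
t=8-10: P2@Q1 runs 2, rem=0, completes. Q0=[] Q1=[P3] Q2=[]
t=10-15: P3@Q1 runs 5, rem=6, quantum used, demote→Q2. Q0=[] Q1=[] Q2=[P3]
t=15-21: P3@Q2 runs 6, rem=0, completes. Q0=[] Q1=[] Q2=[]

Answer: P1(0-2) P2(2-4) P3(4-6) P1(6-8) P2(8-10) P3(10-15) P3(15-21)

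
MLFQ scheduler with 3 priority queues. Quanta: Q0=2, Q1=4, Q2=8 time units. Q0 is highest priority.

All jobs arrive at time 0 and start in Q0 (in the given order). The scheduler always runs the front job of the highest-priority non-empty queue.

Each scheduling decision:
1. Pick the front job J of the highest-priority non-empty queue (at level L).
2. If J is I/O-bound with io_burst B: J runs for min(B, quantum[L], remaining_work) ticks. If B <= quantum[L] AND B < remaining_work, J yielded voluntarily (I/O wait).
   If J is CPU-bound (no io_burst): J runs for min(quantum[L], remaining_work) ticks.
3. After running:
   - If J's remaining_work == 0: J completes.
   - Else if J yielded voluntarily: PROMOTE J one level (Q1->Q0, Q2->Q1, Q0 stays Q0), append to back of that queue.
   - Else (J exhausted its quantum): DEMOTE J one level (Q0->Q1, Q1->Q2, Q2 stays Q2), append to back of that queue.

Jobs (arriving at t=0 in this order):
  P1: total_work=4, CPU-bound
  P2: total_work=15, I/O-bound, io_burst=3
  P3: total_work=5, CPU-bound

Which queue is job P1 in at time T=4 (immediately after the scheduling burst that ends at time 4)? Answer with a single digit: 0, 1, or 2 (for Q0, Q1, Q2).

Answer: 1

Derivation:
t=0-2: P1@Q0 runs 2, rem=2, quantum used, demote→Q1. Q0=[P2,P3] Q1=[P1] Q2=[]
t=2-4: P2@Q0 runs 2, rem=13, quantum used, demote→Q1. Q0=[P3] Q1=[P1,P2] Q2=[]
t=4-6: P3@Q0 runs 2, rem=3, quantum used, demote→Q1. Q0=[] Q1=[P1,P2,P3] Q2=[]
t=6-8: P1@Q1 runs 2, rem=0, completes. Q0=[] Q1=[P2,P3] Q2=[]
t=8-11: P2@Q1 runs 3, rem=10, I/O yield, promote→Q0. Q0=[P2] Q1=[P3] Q2=[]
t=11-13: P2@Q0 runs 2, rem=8, quantum used, demote→Q1. Q0=[] Q1=[P3,P2] Q2=[]
t=13-16: P3@Q1 runs 3, rem=0, completes. Q0=[] Q1=[P2] Q2=[]
t=16-19: P2@Q1 runs 3, rem=5, I/O yield, promote→Q0. Q0=[P2] Q1=[] Q2=[]
t=19-21: P2@Q0 runs 2, rem=3, quantum used, demote→Q1. Q0=[] Q1=[P2] Q2=[]
t=21-24: P2@Q1 runs 3, rem=0, completes. Q0=[] Q1=[] Q2=[]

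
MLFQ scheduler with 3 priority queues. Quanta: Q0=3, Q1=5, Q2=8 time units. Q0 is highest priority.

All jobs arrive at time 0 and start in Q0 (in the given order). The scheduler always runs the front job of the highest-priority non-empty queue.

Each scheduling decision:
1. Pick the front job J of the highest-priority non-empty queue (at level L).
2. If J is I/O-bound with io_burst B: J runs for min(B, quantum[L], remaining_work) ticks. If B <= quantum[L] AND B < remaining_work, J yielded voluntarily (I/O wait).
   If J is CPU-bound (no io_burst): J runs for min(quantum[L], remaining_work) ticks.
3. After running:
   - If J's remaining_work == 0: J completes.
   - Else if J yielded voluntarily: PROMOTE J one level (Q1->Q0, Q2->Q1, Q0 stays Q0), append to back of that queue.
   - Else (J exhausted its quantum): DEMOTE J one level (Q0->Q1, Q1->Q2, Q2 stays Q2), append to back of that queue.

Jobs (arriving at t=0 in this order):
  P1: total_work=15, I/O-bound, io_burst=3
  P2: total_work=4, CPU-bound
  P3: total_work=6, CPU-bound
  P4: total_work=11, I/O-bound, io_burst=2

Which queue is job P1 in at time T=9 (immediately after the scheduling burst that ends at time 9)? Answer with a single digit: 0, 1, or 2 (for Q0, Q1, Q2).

Answer: 0

Derivation:
t=0-3: P1@Q0 runs 3, rem=12, I/O yield, promote→Q0. Q0=[P2,P3,P4,P1] Q1=[] Q2=[]
t=3-6: P2@Q0 runs 3, rem=1, quantum used, demote→Q1. Q0=[P3,P4,P1] Q1=[P2] Q2=[]
t=6-9: P3@Q0 runs 3, rem=3, quantum used, demote→Q1. Q0=[P4,P1] Q1=[P2,P3] Q2=[]
t=9-11: P4@Q0 runs 2, rem=9, I/O yield, promote→Q0. Q0=[P1,P4] Q1=[P2,P3] Q2=[]
t=11-14: P1@Q0 runs 3, rem=9, I/O yield, promote→Q0. Q0=[P4,P1] Q1=[P2,P3] Q2=[]
t=14-16: P4@Q0 runs 2, rem=7, I/O yield, promote→Q0. Q0=[P1,P4] Q1=[P2,P3] Q2=[]
t=16-19: P1@Q0 runs 3, rem=6, I/O yield, promote→Q0. Q0=[P4,P1] Q1=[P2,P3] Q2=[]
t=19-21: P4@Q0 runs 2, rem=5, I/O yield, promote→Q0. Q0=[P1,P4] Q1=[P2,P3] Q2=[]
t=21-24: P1@Q0 runs 3, rem=3, I/O yield, promote→Q0. Q0=[P4,P1] Q1=[P2,P3] Q2=[]
t=24-26: P4@Q0 runs 2, rem=3, I/O yield, promote→Q0. Q0=[P1,P4] Q1=[P2,P3] Q2=[]
t=26-29: P1@Q0 runs 3, rem=0, completes. Q0=[P4] Q1=[P2,P3] Q2=[]
t=29-31: P4@Q0 runs 2, rem=1, I/O yield, promote→Q0. Q0=[P4] Q1=[P2,P3] Q2=[]
t=31-32: P4@Q0 runs 1, rem=0, completes. Q0=[] Q1=[P2,P3] Q2=[]
t=32-33: P2@Q1 runs 1, rem=0, completes. Q0=[] Q1=[P3] Q2=[]
t=33-36: P3@Q1 runs 3, rem=0, completes. Q0=[] Q1=[] Q2=[]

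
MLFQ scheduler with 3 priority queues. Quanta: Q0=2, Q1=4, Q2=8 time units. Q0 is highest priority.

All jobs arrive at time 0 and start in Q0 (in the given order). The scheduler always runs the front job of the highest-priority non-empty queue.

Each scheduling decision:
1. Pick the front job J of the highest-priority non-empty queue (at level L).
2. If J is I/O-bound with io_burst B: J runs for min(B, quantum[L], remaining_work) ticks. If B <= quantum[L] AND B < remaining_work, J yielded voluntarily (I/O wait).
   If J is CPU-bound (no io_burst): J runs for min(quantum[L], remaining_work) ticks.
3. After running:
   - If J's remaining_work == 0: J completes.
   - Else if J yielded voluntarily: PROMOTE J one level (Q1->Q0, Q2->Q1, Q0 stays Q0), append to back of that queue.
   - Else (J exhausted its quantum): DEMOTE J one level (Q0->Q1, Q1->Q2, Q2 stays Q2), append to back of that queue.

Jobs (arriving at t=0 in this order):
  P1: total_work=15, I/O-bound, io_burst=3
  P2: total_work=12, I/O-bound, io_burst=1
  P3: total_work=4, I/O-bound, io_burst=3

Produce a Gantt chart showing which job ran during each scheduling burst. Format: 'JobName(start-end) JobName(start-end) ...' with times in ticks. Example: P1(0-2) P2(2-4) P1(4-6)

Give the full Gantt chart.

t=0-2: P1@Q0 runs 2, rem=13, quantum used, demote→Q1. Q0=[P2,P3] Q1=[P1] Q2=[]
t=2-3: P2@Q0 runs 1, rem=11, I/O yield, promote→Q0. Q0=[P3,P2] Q1=[P1] Q2=[]
t=3-5: P3@Q0 runs 2, rem=2, quantum used, demote→Q1. Q0=[P2] Q1=[P1,P3] Q2=[]
t=5-6: P2@Q0 runs 1, rem=10, I/O yield, promote→Q0. Q0=[P2] Q1=[P1,P3] Q2=[]
t=6-7: P2@Q0 runs 1, rem=9, I/O yield, promote→Q0. Q0=[P2] Q1=[P1,P3] Q2=[]
t=7-8: P2@Q0 runs 1, rem=8, I/O yield, promote→Q0. Q0=[P2] Q1=[P1,P3] Q2=[]
t=8-9: P2@Q0 runs 1, rem=7, I/O yield, promote→Q0. Q0=[P2] Q1=[P1,P3] Q2=[]
t=9-10: P2@Q0 runs 1, rem=6, I/O yield, promote→Q0. Q0=[P2] Q1=[P1,P3] Q2=[]
t=10-11: P2@Q0 runs 1, rem=5, I/O yield, promote→Q0. Q0=[P2] Q1=[P1,P3] Q2=[]
t=11-12: P2@Q0 runs 1, rem=4, I/O yield, promote→Q0. Q0=[P2] Q1=[P1,P3] Q2=[]
t=12-13: P2@Q0 runs 1, rem=3, I/O yield, promote→Q0. Q0=[P2] Q1=[P1,P3] Q2=[]
t=13-14: P2@Q0 runs 1, rem=2, I/O yield, promote→Q0. Q0=[P2] Q1=[P1,P3] Q2=[]
t=14-15: P2@Q0 runs 1, rem=1, I/O yield, promote→Q0. Q0=[P2] Q1=[P1,P3] Q2=[]
t=15-16: P2@Q0 runs 1, rem=0, completes. Q0=[] Q1=[P1,P3] Q2=[]
t=16-19: P1@Q1 runs 3, rem=10, I/O yield, promote→Q0. Q0=[P1] Q1=[P3] Q2=[]
t=19-21: P1@Q0 runs 2, rem=8, quantum used, demote→Q1. Q0=[] Q1=[P3,P1] Q2=[]
t=21-23: P3@Q1 runs 2, rem=0, completes. Q0=[] Q1=[P1] Q2=[]
t=23-26: P1@Q1 runs 3, rem=5, I/O yield, promote→Q0. Q0=[P1] Q1=[] Q2=[]
t=26-28: P1@Q0 runs 2, rem=3, quantum used, demote→Q1. Q0=[] Q1=[P1] Q2=[]
t=28-31: P1@Q1 runs 3, rem=0, completes. Q0=[] Q1=[] Q2=[]

Answer: P1(0-2) P2(2-3) P3(3-5) P2(5-6) P2(6-7) P2(7-8) P2(8-9) P2(9-10) P2(10-11) P2(11-12) P2(12-13) P2(13-14) P2(14-15) P2(15-16) P1(16-19) P1(19-21) P3(21-23) P1(23-26) P1(26-28) P1(28-31)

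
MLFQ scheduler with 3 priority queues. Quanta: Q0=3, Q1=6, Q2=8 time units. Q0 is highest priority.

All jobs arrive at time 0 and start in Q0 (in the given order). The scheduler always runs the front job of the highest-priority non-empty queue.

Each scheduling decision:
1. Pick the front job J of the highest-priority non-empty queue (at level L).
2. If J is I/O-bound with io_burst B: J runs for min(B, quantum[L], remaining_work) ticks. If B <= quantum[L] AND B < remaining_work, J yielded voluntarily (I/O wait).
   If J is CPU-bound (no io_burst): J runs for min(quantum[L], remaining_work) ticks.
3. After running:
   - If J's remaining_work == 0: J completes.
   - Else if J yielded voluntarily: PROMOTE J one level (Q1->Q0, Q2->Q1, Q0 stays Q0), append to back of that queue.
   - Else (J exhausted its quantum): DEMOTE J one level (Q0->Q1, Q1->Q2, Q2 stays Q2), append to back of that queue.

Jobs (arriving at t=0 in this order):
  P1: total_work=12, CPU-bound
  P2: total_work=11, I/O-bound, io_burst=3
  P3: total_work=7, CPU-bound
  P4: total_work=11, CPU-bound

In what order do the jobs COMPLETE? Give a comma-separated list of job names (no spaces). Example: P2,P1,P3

Answer: P2,P3,P1,P4

Derivation:
t=0-3: P1@Q0 runs 3, rem=9, quantum used, demote→Q1. Q0=[P2,P3,P4] Q1=[P1] Q2=[]
t=3-6: P2@Q0 runs 3, rem=8, I/O yield, promote→Q0. Q0=[P3,P4,P2] Q1=[P1] Q2=[]
t=6-9: P3@Q0 runs 3, rem=4, quantum used, demote→Q1. Q0=[P4,P2] Q1=[P1,P3] Q2=[]
t=9-12: P4@Q0 runs 3, rem=8, quantum used, demote→Q1. Q0=[P2] Q1=[P1,P3,P4] Q2=[]
t=12-15: P2@Q0 runs 3, rem=5, I/O yield, promote→Q0. Q0=[P2] Q1=[P1,P3,P4] Q2=[]
t=15-18: P2@Q0 runs 3, rem=2, I/O yield, promote→Q0. Q0=[P2] Q1=[P1,P3,P4] Q2=[]
t=18-20: P2@Q0 runs 2, rem=0, completes. Q0=[] Q1=[P1,P3,P4] Q2=[]
t=20-26: P1@Q1 runs 6, rem=3, quantum used, demote→Q2. Q0=[] Q1=[P3,P4] Q2=[P1]
t=26-30: P3@Q1 runs 4, rem=0, completes. Q0=[] Q1=[P4] Q2=[P1]
t=30-36: P4@Q1 runs 6, rem=2, quantum used, demote→Q2. Q0=[] Q1=[] Q2=[P1,P4]
t=36-39: P1@Q2 runs 3, rem=0, completes. Q0=[] Q1=[] Q2=[P4]
t=39-41: P4@Q2 runs 2, rem=0, completes. Q0=[] Q1=[] Q2=[]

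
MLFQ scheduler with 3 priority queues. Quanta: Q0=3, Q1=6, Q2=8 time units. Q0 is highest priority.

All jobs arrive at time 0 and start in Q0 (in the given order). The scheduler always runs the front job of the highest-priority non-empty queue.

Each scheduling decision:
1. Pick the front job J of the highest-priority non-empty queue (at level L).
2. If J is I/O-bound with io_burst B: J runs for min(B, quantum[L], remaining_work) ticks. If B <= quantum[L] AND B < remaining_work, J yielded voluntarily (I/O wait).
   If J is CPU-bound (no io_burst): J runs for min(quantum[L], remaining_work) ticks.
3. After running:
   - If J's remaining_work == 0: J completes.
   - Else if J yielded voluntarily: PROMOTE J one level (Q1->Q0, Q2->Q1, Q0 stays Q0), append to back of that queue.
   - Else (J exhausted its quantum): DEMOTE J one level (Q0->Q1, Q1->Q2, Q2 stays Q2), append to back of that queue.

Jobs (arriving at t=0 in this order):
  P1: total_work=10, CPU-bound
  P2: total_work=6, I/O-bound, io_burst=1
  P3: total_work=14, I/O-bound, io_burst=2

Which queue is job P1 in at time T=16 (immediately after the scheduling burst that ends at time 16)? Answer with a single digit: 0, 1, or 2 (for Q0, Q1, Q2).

t=0-3: P1@Q0 runs 3, rem=7, quantum used, demote→Q1. Q0=[P2,P3] Q1=[P1] Q2=[]
t=3-4: P2@Q0 runs 1, rem=5, I/O yield, promote→Q0. Q0=[P3,P2] Q1=[P1] Q2=[]
t=4-6: P3@Q0 runs 2, rem=12, I/O yield, promote→Q0. Q0=[P2,P3] Q1=[P1] Q2=[]
t=6-7: P2@Q0 runs 1, rem=4, I/O yield, promote→Q0. Q0=[P3,P2] Q1=[P1] Q2=[]
t=7-9: P3@Q0 runs 2, rem=10, I/O yield, promote→Q0. Q0=[P2,P3] Q1=[P1] Q2=[]
t=9-10: P2@Q0 runs 1, rem=3, I/O yield, promote→Q0. Q0=[P3,P2] Q1=[P1] Q2=[]
t=10-12: P3@Q0 runs 2, rem=8, I/O yield, promote→Q0. Q0=[P2,P3] Q1=[P1] Q2=[]
t=12-13: P2@Q0 runs 1, rem=2, I/O yield, promote→Q0. Q0=[P3,P2] Q1=[P1] Q2=[]
t=13-15: P3@Q0 runs 2, rem=6, I/O yield, promote→Q0. Q0=[P2,P3] Q1=[P1] Q2=[]
t=15-16: P2@Q0 runs 1, rem=1, I/O yield, promote→Q0. Q0=[P3,P2] Q1=[P1] Q2=[]
t=16-18: P3@Q0 runs 2, rem=4, I/O yield, promote→Q0. Q0=[P2,P3] Q1=[P1] Q2=[]
t=18-19: P2@Q0 runs 1, rem=0, completes. Q0=[P3] Q1=[P1] Q2=[]
t=19-21: P3@Q0 runs 2, rem=2, I/O yield, promote→Q0. Q0=[P3] Q1=[P1] Q2=[]
t=21-23: P3@Q0 runs 2, rem=0, completes. Q0=[] Q1=[P1] Q2=[]
t=23-29: P1@Q1 runs 6, rem=1, quantum used, demote→Q2. Q0=[] Q1=[] Q2=[P1]
t=29-30: P1@Q2 runs 1, rem=0, completes. Q0=[] Q1=[] Q2=[]

Answer: 1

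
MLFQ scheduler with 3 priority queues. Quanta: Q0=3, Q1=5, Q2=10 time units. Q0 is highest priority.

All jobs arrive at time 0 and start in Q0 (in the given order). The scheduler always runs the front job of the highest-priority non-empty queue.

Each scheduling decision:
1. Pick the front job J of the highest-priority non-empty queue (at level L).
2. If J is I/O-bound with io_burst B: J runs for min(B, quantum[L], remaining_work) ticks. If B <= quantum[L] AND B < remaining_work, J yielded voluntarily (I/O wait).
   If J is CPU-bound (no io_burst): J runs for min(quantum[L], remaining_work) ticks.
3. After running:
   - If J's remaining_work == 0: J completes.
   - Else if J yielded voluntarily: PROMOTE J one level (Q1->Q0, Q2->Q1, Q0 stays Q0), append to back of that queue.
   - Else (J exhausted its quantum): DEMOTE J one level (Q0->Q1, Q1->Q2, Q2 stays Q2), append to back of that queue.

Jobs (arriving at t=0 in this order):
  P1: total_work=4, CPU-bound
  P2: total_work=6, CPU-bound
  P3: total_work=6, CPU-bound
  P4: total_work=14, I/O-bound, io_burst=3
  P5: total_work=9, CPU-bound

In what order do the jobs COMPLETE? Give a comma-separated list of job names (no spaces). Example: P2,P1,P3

Answer: P4,P1,P2,P3,P5

Derivation:
t=0-3: P1@Q0 runs 3, rem=1, quantum used, demote→Q1. Q0=[P2,P3,P4,P5] Q1=[P1] Q2=[]
t=3-6: P2@Q0 runs 3, rem=3, quantum used, demote→Q1. Q0=[P3,P4,P5] Q1=[P1,P2] Q2=[]
t=6-9: P3@Q0 runs 3, rem=3, quantum used, demote→Q1. Q0=[P4,P5] Q1=[P1,P2,P3] Q2=[]
t=9-12: P4@Q0 runs 3, rem=11, I/O yield, promote→Q0. Q0=[P5,P4] Q1=[P1,P2,P3] Q2=[]
t=12-15: P5@Q0 runs 3, rem=6, quantum used, demote→Q1. Q0=[P4] Q1=[P1,P2,P3,P5] Q2=[]
t=15-18: P4@Q0 runs 3, rem=8, I/O yield, promote→Q0. Q0=[P4] Q1=[P1,P2,P3,P5] Q2=[]
t=18-21: P4@Q0 runs 3, rem=5, I/O yield, promote→Q0. Q0=[P4] Q1=[P1,P2,P3,P5] Q2=[]
t=21-24: P4@Q0 runs 3, rem=2, I/O yield, promote→Q0. Q0=[P4] Q1=[P1,P2,P3,P5] Q2=[]
t=24-26: P4@Q0 runs 2, rem=0, completes. Q0=[] Q1=[P1,P2,P3,P5] Q2=[]
t=26-27: P1@Q1 runs 1, rem=0, completes. Q0=[] Q1=[P2,P3,P5] Q2=[]
t=27-30: P2@Q1 runs 3, rem=0, completes. Q0=[] Q1=[P3,P5] Q2=[]
t=30-33: P3@Q1 runs 3, rem=0, completes. Q0=[] Q1=[P5] Q2=[]
t=33-38: P5@Q1 runs 5, rem=1, quantum used, demote→Q2. Q0=[] Q1=[] Q2=[P5]
t=38-39: P5@Q2 runs 1, rem=0, completes. Q0=[] Q1=[] Q2=[]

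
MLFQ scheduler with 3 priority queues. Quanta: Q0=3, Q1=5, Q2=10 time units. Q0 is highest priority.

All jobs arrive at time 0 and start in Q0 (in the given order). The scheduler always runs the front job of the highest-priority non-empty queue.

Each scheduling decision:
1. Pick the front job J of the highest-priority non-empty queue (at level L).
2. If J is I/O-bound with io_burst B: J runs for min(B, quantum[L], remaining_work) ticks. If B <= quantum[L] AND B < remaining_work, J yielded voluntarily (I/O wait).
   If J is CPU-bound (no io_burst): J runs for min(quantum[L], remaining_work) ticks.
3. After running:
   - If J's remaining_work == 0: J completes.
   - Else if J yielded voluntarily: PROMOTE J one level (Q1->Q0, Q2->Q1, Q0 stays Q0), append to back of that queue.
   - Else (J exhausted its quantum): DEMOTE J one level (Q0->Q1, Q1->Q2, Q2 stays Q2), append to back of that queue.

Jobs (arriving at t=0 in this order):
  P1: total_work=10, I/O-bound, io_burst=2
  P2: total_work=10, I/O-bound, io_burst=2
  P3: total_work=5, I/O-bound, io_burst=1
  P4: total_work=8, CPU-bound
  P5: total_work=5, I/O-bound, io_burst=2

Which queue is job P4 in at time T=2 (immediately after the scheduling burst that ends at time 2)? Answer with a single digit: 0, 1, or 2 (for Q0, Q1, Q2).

Answer: 0

Derivation:
t=0-2: P1@Q0 runs 2, rem=8, I/O yield, promote→Q0. Q0=[P2,P3,P4,P5,P1] Q1=[] Q2=[]
t=2-4: P2@Q0 runs 2, rem=8, I/O yield, promote→Q0. Q0=[P3,P4,P5,P1,P2] Q1=[] Q2=[]
t=4-5: P3@Q0 runs 1, rem=4, I/O yield, promote→Q0. Q0=[P4,P5,P1,P2,P3] Q1=[] Q2=[]
t=5-8: P4@Q0 runs 3, rem=5, quantum used, demote→Q1. Q0=[P5,P1,P2,P3] Q1=[P4] Q2=[]
t=8-10: P5@Q0 runs 2, rem=3, I/O yield, promote→Q0. Q0=[P1,P2,P3,P5] Q1=[P4] Q2=[]
t=10-12: P1@Q0 runs 2, rem=6, I/O yield, promote→Q0. Q0=[P2,P3,P5,P1] Q1=[P4] Q2=[]
t=12-14: P2@Q0 runs 2, rem=6, I/O yield, promote→Q0. Q0=[P3,P5,P1,P2] Q1=[P4] Q2=[]
t=14-15: P3@Q0 runs 1, rem=3, I/O yield, promote→Q0. Q0=[P5,P1,P2,P3] Q1=[P4] Q2=[]
t=15-17: P5@Q0 runs 2, rem=1, I/O yield, promote→Q0. Q0=[P1,P2,P3,P5] Q1=[P4] Q2=[]
t=17-19: P1@Q0 runs 2, rem=4, I/O yield, promote→Q0. Q0=[P2,P3,P5,P1] Q1=[P4] Q2=[]
t=19-21: P2@Q0 runs 2, rem=4, I/O yield, promote→Q0. Q0=[P3,P5,P1,P2] Q1=[P4] Q2=[]
t=21-22: P3@Q0 runs 1, rem=2, I/O yield, promote→Q0. Q0=[P5,P1,P2,P3] Q1=[P4] Q2=[]
t=22-23: P5@Q0 runs 1, rem=0, completes. Q0=[P1,P2,P3] Q1=[P4] Q2=[]
t=23-25: P1@Q0 runs 2, rem=2, I/O yield, promote→Q0. Q0=[P2,P3,P1] Q1=[P4] Q2=[]
t=25-27: P2@Q0 runs 2, rem=2, I/O yield, promote→Q0. Q0=[P3,P1,P2] Q1=[P4] Q2=[]
t=27-28: P3@Q0 runs 1, rem=1, I/O yield, promote→Q0. Q0=[P1,P2,P3] Q1=[P4] Q2=[]
t=28-30: P1@Q0 runs 2, rem=0, completes. Q0=[P2,P3] Q1=[P4] Q2=[]
t=30-32: P2@Q0 runs 2, rem=0, completes. Q0=[P3] Q1=[P4] Q2=[]
t=32-33: P3@Q0 runs 1, rem=0, completes. Q0=[] Q1=[P4] Q2=[]
t=33-38: P4@Q1 runs 5, rem=0, completes. Q0=[] Q1=[] Q2=[]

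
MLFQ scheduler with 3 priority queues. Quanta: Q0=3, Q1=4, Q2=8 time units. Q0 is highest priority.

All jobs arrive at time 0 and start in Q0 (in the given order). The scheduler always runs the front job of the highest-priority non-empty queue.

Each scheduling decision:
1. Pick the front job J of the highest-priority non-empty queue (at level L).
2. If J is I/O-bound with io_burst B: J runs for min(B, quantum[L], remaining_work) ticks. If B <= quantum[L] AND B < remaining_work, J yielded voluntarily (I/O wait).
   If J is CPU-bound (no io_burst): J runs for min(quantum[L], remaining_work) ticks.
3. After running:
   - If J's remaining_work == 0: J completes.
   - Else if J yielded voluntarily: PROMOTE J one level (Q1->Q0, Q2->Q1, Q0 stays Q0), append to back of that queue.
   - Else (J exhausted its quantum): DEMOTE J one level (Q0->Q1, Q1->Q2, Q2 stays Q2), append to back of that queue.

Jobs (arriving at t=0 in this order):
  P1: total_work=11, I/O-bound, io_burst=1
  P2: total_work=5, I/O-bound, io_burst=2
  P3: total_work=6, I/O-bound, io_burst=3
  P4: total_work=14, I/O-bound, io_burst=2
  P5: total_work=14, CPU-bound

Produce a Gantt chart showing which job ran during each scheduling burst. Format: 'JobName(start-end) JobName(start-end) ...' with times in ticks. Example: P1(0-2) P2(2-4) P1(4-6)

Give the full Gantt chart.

Answer: P1(0-1) P2(1-3) P3(3-6) P4(6-8) P5(8-11) P1(11-12) P2(12-14) P3(14-17) P4(17-19) P1(19-20) P2(20-21) P4(21-23) P1(23-24) P4(24-26) P1(26-27) P4(27-29) P1(29-30) P4(30-32) P1(32-33) P4(33-35) P1(35-36) P1(36-37) P1(37-38) P1(38-39) P5(39-43) P5(43-50)

Derivation:
t=0-1: P1@Q0 runs 1, rem=10, I/O yield, promote→Q0. Q0=[P2,P3,P4,P5,P1] Q1=[] Q2=[]
t=1-3: P2@Q0 runs 2, rem=3, I/O yield, promote→Q0. Q0=[P3,P4,P5,P1,P2] Q1=[] Q2=[]
t=3-6: P3@Q0 runs 3, rem=3, I/O yield, promote→Q0. Q0=[P4,P5,P1,P2,P3] Q1=[] Q2=[]
t=6-8: P4@Q0 runs 2, rem=12, I/O yield, promote→Q0. Q0=[P5,P1,P2,P3,P4] Q1=[] Q2=[]
t=8-11: P5@Q0 runs 3, rem=11, quantum used, demote→Q1. Q0=[P1,P2,P3,P4] Q1=[P5] Q2=[]
t=11-12: P1@Q0 runs 1, rem=9, I/O yield, promote→Q0. Q0=[P2,P3,P4,P1] Q1=[P5] Q2=[]
t=12-14: P2@Q0 runs 2, rem=1, I/O yield, promote→Q0. Q0=[P3,P4,P1,P2] Q1=[P5] Q2=[]
t=14-17: P3@Q0 runs 3, rem=0, completes. Q0=[P4,P1,P2] Q1=[P5] Q2=[]
t=17-19: P4@Q0 runs 2, rem=10, I/O yield, promote→Q0. Q0=[P1,P2,P4] Q1=[P5] Q2=[]
t=19-20: P1@Q0 runs 1, rem=8, I/O yield, promote→Q0. Q0=[P2,P4,P1] Q1=[P5] Q2=[]
t=20-21: P2@Q0 runs 1, rem=0, completes. Q0=[P4,P1] Q1=[P5] Q2=[]
t=21-23: P4@Q0 runs 2, rem=8, I/O yield, promote→Q0. Q0=[P1,P4] Q1=[P5] Q2=[]
t=23-24: P1@Q0 runs 1, rem=7, I/O yield, promote→Q0. Q0=[P4,P1] Q1=[P5] Q2=[]
t=24-26: P4@Q0 runs 2, rem=6, I/O yield, promote→Q0. Q0=[P1,P4] Q1=[P5] Q2=[]
t=26-27: P1@Q0 runs 1, rem=6, I/O yield, promote→Q0. Q0=[P4,P1] Q1=[P5] Q2=[]
t=27-29: P4@Q0 runs 2, rem=4, I/O yield, promote→Q0. Q0=[P1,P4] Q1=[P5] Q2=[]
t=29-30: P1@Q0 runs 1, rem=5, I/O yield, promote→Q0. Q0=[P4,P1] Q1=[P5] Q2=[]
t=30-32: P4@Q0 runs 2, rem=2, I/O yield, promote→Q0. Q0=[P1,P4] Q1=[P5] Q2=[]
t=32-33: P1@Q0 runs 1, rem=4, I/O yield, promote→Q0. Q0=[P4,P1] Q1=[P5] Q2=[]
t=33-35: P4@Q0 runs 2, rem=0, completes. Q0=[P1] Q1=[P5] Q2=[]
t=35-36: P1@Q0 runs 1, rem=3, I/O yield, promote→Q0. Q0=[P1] Q1=[P5] Q2=[]
t=36-37: P1@Q0 runs 1, rem=2, I/O yield, promote→Q0. Q0=[P1] Q1=[P5] Q2=[]
t=37-38: P1@Q0 runs 1, rem=1, I/O yield, promote→Q0. Q0=[P1] Q1=[P5] Q2=[]
t=38-39: P1@Q0 runs 1, rem=0, completes. Q0=[] Q1=[P5] Q2=[]
t=39-43: P5@Q1 runs 4, rem=7, quantum used, demote→Q2. Q0=[] Q1=[] Q2=[P5]
t=43-50: P5@Q2 runs 7, rem=0, completes. Q0=[] Q1=[] Q2=[]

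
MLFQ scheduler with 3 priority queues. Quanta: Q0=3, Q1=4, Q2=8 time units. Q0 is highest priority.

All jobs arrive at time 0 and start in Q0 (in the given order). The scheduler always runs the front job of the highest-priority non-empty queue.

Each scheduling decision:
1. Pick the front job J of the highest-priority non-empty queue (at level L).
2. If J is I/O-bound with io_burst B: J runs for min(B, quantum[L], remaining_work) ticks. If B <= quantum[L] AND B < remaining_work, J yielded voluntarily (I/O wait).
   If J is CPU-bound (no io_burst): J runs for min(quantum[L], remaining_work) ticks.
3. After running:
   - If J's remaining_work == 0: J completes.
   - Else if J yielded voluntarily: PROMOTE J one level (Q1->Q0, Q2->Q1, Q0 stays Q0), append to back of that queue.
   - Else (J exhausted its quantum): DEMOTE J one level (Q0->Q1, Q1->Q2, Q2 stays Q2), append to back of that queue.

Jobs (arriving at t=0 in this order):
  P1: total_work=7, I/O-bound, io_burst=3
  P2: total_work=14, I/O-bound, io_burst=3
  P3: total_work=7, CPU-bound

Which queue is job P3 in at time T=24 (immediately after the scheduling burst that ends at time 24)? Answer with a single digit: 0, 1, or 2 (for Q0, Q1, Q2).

t=0-3: P1@Q0 runs 3, rem=4, I/O yield, promote→Q0. Q0=[P2,P3,P1] Q1=[] Q2=[]
t=3-6: P2@Q0 runs 3, rem=11, I/O yield, promote→Q0. Q0=[P3,P1,P2] Q1=[] Q2=[]
t=6-9: P3@Q0 runs 3, rem=4, quantum used, demote→Q1. Q0=[P1,P2] Q1=[P3] Q2=[]
t=9-12: P1@Q0 runs 3, rem=1, I/O yield, promote→Q0. Q0=[P2,P1] Q1=[P3] Q2=[]
t=12-15: P2@Q0 runs 3, rem=8, I/O yield, promote→Q0. Q0=[P1,P2] Q1=[P3] Q2=[]
t=15-16: P1@Q0 runs 1, rem=0, completes. Q0=[P2] Q1=[P3] Q2=[]
t=16-19: P2@Q0 runs 3, rem=5, I/O yield, promote→Q0. Q0=[P2] Q1=[P3] Q2=[]
t=19-22: P2@Q0 runs 3, rem=2, I/O yield, promote→Q0. Q0=[P2] Q1=[P3] Q2=[]
t=22-24: P2@Q0 runs 2, rem=0, completes. Q0=[] Q1=[P3] Q2=[]
t=24-28: P3@Q1 runs 4, rem=0, completes. Q0=[] Q1=[] Q2=[]

Answer: 1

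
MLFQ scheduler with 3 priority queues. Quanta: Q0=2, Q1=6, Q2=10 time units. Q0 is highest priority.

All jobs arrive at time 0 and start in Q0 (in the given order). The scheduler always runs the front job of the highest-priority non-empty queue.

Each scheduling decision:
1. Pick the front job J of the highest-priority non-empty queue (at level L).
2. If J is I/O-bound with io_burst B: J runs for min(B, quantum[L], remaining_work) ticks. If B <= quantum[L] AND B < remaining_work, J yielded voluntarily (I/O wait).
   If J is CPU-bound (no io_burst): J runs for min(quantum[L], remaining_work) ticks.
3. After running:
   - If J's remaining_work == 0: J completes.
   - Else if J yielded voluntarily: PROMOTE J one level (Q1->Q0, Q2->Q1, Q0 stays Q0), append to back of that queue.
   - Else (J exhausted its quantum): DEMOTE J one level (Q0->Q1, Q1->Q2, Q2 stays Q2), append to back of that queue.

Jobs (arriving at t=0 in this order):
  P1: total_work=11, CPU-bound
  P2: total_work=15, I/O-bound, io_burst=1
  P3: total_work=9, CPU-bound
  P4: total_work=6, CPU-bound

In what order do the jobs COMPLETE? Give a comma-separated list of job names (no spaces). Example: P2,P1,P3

Answer: P2,P4,P1,P3

Derivation:
t=0-2: P1@Q0 runs 2, rem=9, quantum used, demote→Q1. Q0=[P2,P3,P4] Q1=[P1] Q2=[]
t=2-3: P2@Q0 runs 1, rem=14, I/O yield, promote→Q0. Q0=[P3,P4,P2] Q1=[P1] Q2=[]
t=3-5: P3@Q0 runs 2, rem=7, quantum used, demote→Q1. Q0=[P4,P2] Q1=[P1,P3] Q2=[]
t=5-7: P4@Q0 runs 2, rem=4, quantum used, demote→Q1. Q0=[P2] Q1=[P1,P3,P4] Q2=[]
t=7-8: P2@Q0 runs 1, rem=13, I/O yield, promote→Q0. Q0=[P2] Q1=[P1,P3,P4] Q2=[]
t=8-9: P2@Q0 runs 1, rem=12, I/O yield, promote→Q0. Q0=[P2] Q1=[P1,P3,P4] Q2=[]
t=9-10: P2@Q0 runs 1, rem=11, I/O yield, promote→Q0. Q0=[P2] Q1=[P1,P3,P4] Q2=[]
t=10-11: P2@Q0 runs 1, rem=10, I/O yield, promote→Q0. Q0=[P2] Q1=[P1,P3,P4] Q2=[]
t=11-12: P2@Q0 runs 1, rem=9, I/O yield, promote→Q0. Q0=[P2] Q1=[P1,P3,P4] Q2=[]
t=12-13: P2@Q0 runs 1, rem=8, I/O yield, promote→Q0. Q0=[P2] Q1=[P1,P3,P4] Q2=[]
t=13-14: P2@Q0 runs 1, rem=7, I/O yield, promote→Q0. Q0=[P2] Q1=[P1,P3,P4] Q2=[]
t=14-15: P2@Q0 runs 1, rem=6, I/O yield, promote→Q0. Q0=[P2] Q1=[P1,P3,P4] Q2=[]
t=15-16: P2@Q0 runs 1, rem=5, I/O yield, promote→Q0. Q0=[P2] Q1=[P1,P3,P4] Q2=[]
t=16-17: P2@Q0 runs 1, rem=4, I/O yield, promote→Q0. Q0=[P2] Q1=[P1,P3,P4] Q2=[]
t=17-18: P2@Q0 runs 1, rem=3, I/O yield, promote→Q0. Q0=[P2] Q1=[P1,P3,P4] Q2=[]
t=18-19: P2@Q0 runs 1, rem=2, I/O yield, promote→Q0. Q0=[P2] Q1=[P1,P3,P4] Q2=[]
t=19-20: P2@Q0 runs 1, rem=1, I/O yield, promote→Q0. Q0=[P2] Q1=[P1,P3,P4] Q2=[]
t=20-21: P2@Q0 runs 1, rem=0, completes. Q0=[] Q1=[P1,P3,P4] Q2=[]
t=21-27: P1@Q1 runs 6, rem=3, quantum used, demote→Q2. Q0=[] Q1=[P3,P4] Q2=[P1]
t=27-33: P3@Q1 runs 6, rem=1, quantum used, demote→Q2. Q0=[] Q1=[P4] Q2=[P1,P3]
t=33-37: P4@Q1 runs 4, rem=0, completes. Q0=[] Q1=[] Q2=[P1,P3]
t=37-40: P1@Q2 runs 3, rem=0, completes. Q0=[] Q1=[] Q2=[P3]
t=40-41: P3@Q2 runs 1, rem=0, completes. Q0=[] Q1=[] Q2=[]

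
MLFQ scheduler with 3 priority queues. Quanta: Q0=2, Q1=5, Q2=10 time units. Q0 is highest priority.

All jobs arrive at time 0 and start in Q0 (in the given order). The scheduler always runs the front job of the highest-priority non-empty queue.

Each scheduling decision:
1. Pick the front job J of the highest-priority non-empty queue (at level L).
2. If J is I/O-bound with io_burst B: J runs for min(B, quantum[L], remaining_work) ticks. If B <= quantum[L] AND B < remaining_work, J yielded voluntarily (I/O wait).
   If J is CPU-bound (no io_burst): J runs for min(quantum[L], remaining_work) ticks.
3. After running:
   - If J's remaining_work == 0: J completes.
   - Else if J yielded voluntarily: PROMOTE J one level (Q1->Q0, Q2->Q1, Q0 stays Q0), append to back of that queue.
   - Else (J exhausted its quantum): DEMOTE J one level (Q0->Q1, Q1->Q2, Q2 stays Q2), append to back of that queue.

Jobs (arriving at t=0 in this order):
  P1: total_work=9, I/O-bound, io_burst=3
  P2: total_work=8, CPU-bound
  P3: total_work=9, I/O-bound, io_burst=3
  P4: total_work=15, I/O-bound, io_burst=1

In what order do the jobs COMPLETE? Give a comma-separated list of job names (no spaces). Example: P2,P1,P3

Answer: P4,P1,P3,P2

Derivation:
t=0-2: P1@Q0 runs 2, rem=7, quantum used, demote→Q1. Q0=[P2,P3,P4] Q1=[P1] Q2=[]
t=2-4: P2@Q0 runs 2, rem=6, quantum used, demote→Q1. Q0=[P3,P4] Q1=[P1,P2] Q2=[]
t=4-6: P3@Q0 runs 2, rem=7, quantum used, demote→Q1. Q0=[P4] Q1=[P1,P2,P3] Q2=[]
t=6-7: P4@Q0 runs 1, rem=14, I/O yield, promote→Q0. Q0=[P4] Q1=[P1,P2,P3] Q2=[]
t=7-8: P4@Q0 runs 1, rem=13, I/O yield, promote→Q0. Q0=[P4] Q1=[P1,P2,P3] Q2=[]
t=8-9: P4@Q0 runs 1, rem=12, I/O yield, promote→Q0. Q0=[P4] Q1=[P1,P2,P3] Q2=[]
t=9-10: P4@Q0 runs 1, rem=11, I/O yield, promote→Q0. Q0=[P4] Q1=[P1,P2,P3] Q2=[]
t=10-11: P4@Q0 runs 1, rem=10, I/O yield, promote→Q0. Q0=[P4] Q1=[P1,P2,P3] Q2=[]
t=11-12: P4@Q0 runs 1, rem=9, I/O yield, promote→Q0. Q0=[P4] Q1=[P1,P2,P3] Q2=[]
t=12-13: P4@Q0 runs 1, rem=8, I/O yield, promote→Q0. Q0=[P4] Q1=[P1,P2,P3] Q2=[]
t=13-14: P4@Q0 runs 1, rem=7, I/O yield, promote→Q0. Q0=[P4] Q1=[P1,P2,P3] Q2=[]
t=14-15: P4@Q0 runs 1, rem=6, I/O yield, promote→Q0. Q0=[P4] Q1=[P1,P2,P3] Q2=[]
t=15-16: P4@Q0 runs 1, rem=5, I/O yield, promote→Q0. Q0=[P4] Q1=[P1,P2,P3] Q2=[]
t=16-17: P4@Q0 runs 1, rem=4, I/O yield, promote→Q0. Q0=[P4] Q1=[P1,P2,P3] Q2=[]
t=17-18: P4@Q0 runs 1, rem=3, I/O yield, promote→Q0. Q0=[P4] Q1=[P1,P2,P3] Q2=[]
t=18-19: P4@Q0 runs 1, rem=2, I/O yield, promote→Q0. Q0=[P4] Q1=[P1,P2,P3] Q2=[]
t=19-20: P4@Q0 runs 1, rem=1, I/O yield, promote→Q0. Q0=[P4] Q1=[P1,P2,P3] Q2=[]
t=20-21: P4@Q0 runs 1, rem=0, completes. Q0=[] Q1=[P1,P2,P3] Q2=[]
t=21-24: P1@Q1 runs 3, rem=4, I/O yield, promote→Q0. Q0=[P1] Q1=[P2,P3] Q2=[]
t=24-26: P1@Q0 runs 2, rem=2, quantum used, demote→Q1. Q0=[] Q1=[P2,P3,P1] Q2=[]
t=26-31: P2@Q1 runs 5, rem=1, quantum used, demote→Q2. Q0=[] Q1=[P3,P1] Q2=[P2]
t=31-34: P3@Q1 runs 3, rem=4, I/O yield, promote→Q0. Q0=[P3] Q1=[P1] Q2=[P2]
t=34-36: P3@Q0 runs 2, rem=2, quantum used, demote→Q1. Q0=[] Q1=[P1,P3] Q2=[P2]
t=36-38: P1@Q1 runs 2, rem=0, completes. Q0=[] Q1=[P3] Q2=[P2]
t=38-40: P3@Q1 runs 2, rem=0, completes. Q0=[] Q1=[] Q2=[P2]
t=40-41: P2@Q2 runs 1, rem=0, completes. Q0=[] Q1=[] Q2=[]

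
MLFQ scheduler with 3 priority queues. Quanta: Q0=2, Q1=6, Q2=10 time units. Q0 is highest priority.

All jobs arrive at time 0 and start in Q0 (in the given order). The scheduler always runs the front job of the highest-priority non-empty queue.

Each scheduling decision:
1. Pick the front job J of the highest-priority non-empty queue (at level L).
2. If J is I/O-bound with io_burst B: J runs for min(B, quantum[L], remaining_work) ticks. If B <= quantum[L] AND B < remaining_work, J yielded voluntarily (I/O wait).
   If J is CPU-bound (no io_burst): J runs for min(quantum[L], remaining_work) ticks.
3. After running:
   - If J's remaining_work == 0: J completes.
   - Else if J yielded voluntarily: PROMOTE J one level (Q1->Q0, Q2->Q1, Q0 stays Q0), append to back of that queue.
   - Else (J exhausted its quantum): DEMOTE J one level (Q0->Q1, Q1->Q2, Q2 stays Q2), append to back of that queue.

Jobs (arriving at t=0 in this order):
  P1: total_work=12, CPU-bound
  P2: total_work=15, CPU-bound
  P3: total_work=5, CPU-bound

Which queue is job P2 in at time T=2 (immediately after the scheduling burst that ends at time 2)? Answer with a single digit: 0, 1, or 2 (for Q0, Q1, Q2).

t=0-2: P1@Q0 runs 2, rem=10, quantum used, demote→Q1. Q0=[P2,P3] Q1=[P1] Q2=[]
t=2-4: P2@Q0 runs 2, rem=13, quantum used, demote→Q1. Q0=[P3] Q1=[P1,P2] Q2=[]
t=4-6: P3@Q0 runs 2, rem=3, quantum used, demote→Q1. Q0=[] Q1=[P1,P2,P3] Q2=[]
t=6-12: P1@Q1 runs 6, rem=4, quantum used, demote→Q2. Q0=[] Q1=[P2,P3] Q2=[P1]
t=12-18: P2@Q1 runs 6, rem=7, quantum used, demote→Q2. Q0=[] Q1=[P3] Q2=[P1,P2]
t=18-21: P3@Q1 runs 3, rem=0, completes. Q0=[] Q1=[] Q2=[P1,P2]
t=21-25: P1@Q2 runs 4, rem=0, completes. Q0=[] Q1=[] Q2=[P2]
t=25-32: P2@Q2 runs 7, rem=0, completes. Q0=[] Q1=[] Q2=[]

Answer: 0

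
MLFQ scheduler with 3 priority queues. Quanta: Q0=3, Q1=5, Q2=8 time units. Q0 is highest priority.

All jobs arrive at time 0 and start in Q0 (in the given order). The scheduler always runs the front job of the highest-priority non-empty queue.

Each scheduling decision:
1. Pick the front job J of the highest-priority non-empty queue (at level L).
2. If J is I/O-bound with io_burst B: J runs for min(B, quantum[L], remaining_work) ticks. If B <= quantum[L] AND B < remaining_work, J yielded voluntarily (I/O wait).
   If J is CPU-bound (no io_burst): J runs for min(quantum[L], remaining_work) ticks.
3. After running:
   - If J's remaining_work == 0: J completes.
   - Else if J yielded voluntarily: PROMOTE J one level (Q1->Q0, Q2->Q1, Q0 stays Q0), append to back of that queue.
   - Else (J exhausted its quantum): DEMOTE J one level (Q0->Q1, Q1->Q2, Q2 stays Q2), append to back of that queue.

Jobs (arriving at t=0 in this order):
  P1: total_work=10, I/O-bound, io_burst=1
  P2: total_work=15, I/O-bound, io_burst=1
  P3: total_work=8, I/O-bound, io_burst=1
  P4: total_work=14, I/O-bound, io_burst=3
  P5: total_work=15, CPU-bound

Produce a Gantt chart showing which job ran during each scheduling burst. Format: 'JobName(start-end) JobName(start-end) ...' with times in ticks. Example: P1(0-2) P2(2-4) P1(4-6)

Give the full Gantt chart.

Answer: P1(0-1) P2(1-2) P3(2-3) P4(3-6) P5(6-9) P1(9-10) P2(10-11) P3(11-12) P4(12-15) P1(15-16) P2(16-17) P3(17-18) P4(18-21) P1(21-22) P2(22-23) P3(23-24) P4(24-27) P1(27-28) P2(28-29) P3(29-30) P4(30-32) P1(32-33) P2(33-34) P3(34-35) P1(35-36) P2(36-37) P3(37-38) P1(38-39) P2(39-40) P3(40-41) P1(41-42) P2(42-43) P1(43-44) P2(44-45) P2(45-46) P2(46-47) P2(47-48) P2(48-49) P2(49-50) P5(50-55) P5(55-62)

Derivation:
t=0-1: P1@Q0 runs 1, rem=9, I/O yield, promote→Q0. Q0=[P2,P3,P4,P5,P1] Q1=[] Q2=[]
t=1-2: P2@Q0 runs 1, rem=14, I/O yield, promote→Q0. Q0=[P3,P4,P5,P1,P2] Q1=[] Q2=[]
t=2-3: P3@Q0 runs 1, rem=7, I/O yield, promote→Q0. Q0=[P4,P5,P1,P2,P3] Q1=[] Q2=[]
t=3-6: P4@Q0 runs 3, rem=11, I/O yield, promote→Q0. Q0=[P5,P1,P2,P3,P4] Q1=[] Q2=[]
t=6-9: P5@Q0 runs 3, rem=12, quantum used, demote→Q1. Q0=[P1,P2,P3,P4] Q1=[P5] Q2=[]
t=9-10: P1@Q0 runs 1, rem=8, I/O yield, promote→Q0. Q0=[P2,P3,P4,P1] Q1=[P5] Q2=[]
t=10-11: P2@Q0 runs 1, rem=13, I/O yield, promote→Q0. Q0=[P3,P4,P1,P2] Q1=[P5] Q2=[]
t=11-12: P3@Q0 runs 1, rem=6, I/O yield, promote→Q0. Q0=[P4,P1,P2,P3] Q1=[P5] Q2=[]
t=12-15: P4@Q0 runs 3, rem=8, I/O yield, promote→Q0. Q0=[P1,P2,P3,P4] Q1=[P5] Q2=[]
t=15-16: P1@Q0 runs 1, rem=7, I/O yield, promote→Q0. Q0=[P2,P3,P4,P1] Q1=[P5] Q2=[]
t=16-17: P2@Q0 runs 1, rem=12, I/O yield, promote→Q0. Q0=[P3,P4,P1,P2] Q1=[P5] Q2=[]
t=17-18: P3@Q0 runs 1, rem=5, I/O yield, promote→Q0. Q0=[P4,P1,P2,P3] Q1=[P5] Q2=[]
t=18-21: P4@Q0 runs 3, rem=5, I/O yield, promote→Q0. Q0=[P1,P2,P3,P4] Q1=[P5] Q2=[]
t=21-22: P1@Q0 runs 1, rem=6, I/O yield, promote→Q0. Q0=[P2,P3,P4,P1] Q1=[P5] Q2=[]
t=22-23: P2@Q0 runs 1, rem=11, I/O yield, promote→Q0. Q0=[P3,P4,P1,P2] Q1=[P5] Q2=[]
t=23-24: P3@Q0 runs 1, rem=4, I/O yield, promote→Q0. Q0=[P4,P1,P2,P3] Q1=[P5] Q2=[]
t=24-27: P4@Q0 runs 3, rem=2, I/O yield, promote→Q0. Q0=[P1,P2,P3,P4] Q1=[P5] Q2=[]
t=27-28: P1@Q0 runs 1, rem=5, I/O yield, promote→Q0. Q0=[P2,P3,P4,P1] Q1=[P5] Q2=[]
t=28-29: P2@Q0 runs 1, rem=10, I/O yield, promote→Q0. Q0=[P3,P4,P1,P2] Q1=[P5] Q2=[]
t=29-30: P3@Q0 runs 1, rem=3, I/O yield, promote→Q0. Q0=[P4,P1,P2,P3] Q1=[P5] Q2=[]
t=30-32: P4@Q0 runs 2, rem=0, completes. Q0=[P1,P2,P3] Q1=[P5] Q2=[]
t=32-33: P1@Q0 runs 1, rem=4, I/O yield, promote→Q0. Q0=[P2,P3,P1] Q1=[P5] Q2=[]
t=33-34: P2@Q0 runs 1, rem=9, I/O yield, promote→Q0. Q0=[P3,P1,P2] Q1=[P5] Q2=[]
t=34-35: P3@Q0 runs 1, rem=2, I/O yield, promote→Q0. Q0=[P1,P2,P3] Q1=[P5] Q2=[]
t=35-36: P1@Q0 runs 1, rem=3, I/O yield, promote→Q0. Q0=[P2,P3,P1] Q1=[P5] Q2=[]
t=36-37: P2@Q0 runs 1, rem=8, I/O yield, promote→Q0. Q0=[P3,P1,P2] Q1=[P5] Q2=[]
t=37-38: P3@Q0 runs 1, rem=1, I/O yield, promote→Q0. Q0=[P1,P2,P3] Q1=[P5] Q2=[]
t=38-39: P1@Q0 runs 1, rem=2, I/O yield, promote→Q0. Q0=[P2,P3,P1] Q1=[P5] Q2=[]
t=39-40: P2@Q0 runs 1, rem=7, I/O yield, promote→Q0. Q0=[P3,P1,P2] Q1=[P5] Q2=[]
t=40-41: P3@Q0 runs 1, rem=0, completes. Q0=[P1,P2] Q1=[P5] Q2=[]
t=41-42: P1@Q0 runs 1, rem=1, I/O yield, promote→Q0. Q0=[P2,P1] Q1=[P5] Q2=[]
t=42-43: P2@Q0 runs 1, rem=6, I/O yield, promote→Q0. Q0=[P1,P2] Q1=[P5] Q2=[]
t=43-44: P1@Q0 runs 1, rem=0, completes. Q0=[P2] Q1=[P5] Q2=[]
t=44-45: P2@Q0 runs 1, rem=5, I/O yield, promote→Q0. Q0=[P2] Q1=[P5] Q2=[]
t=45-46: P2@Q0 runs 1, rem=4, I/O yield, promote→Q0. Q0=[P2] Q1=[P5] Q2=[]
t=46-47: P2@Q0 runs 1, rem=3, I/O yield, promote→Q0. Q0=[P2] Q1=[P5] Q2=[]
t=47-48: P2@Q0 runs 1, rem=2, I/O yield, promote→Q0. Q0=[P2] Q1=[P5] Q2=[]
t=48-49: P2@Q0 runs 1, rem=1, I/O yield, promote→Q0. Q0=[P2] Q1=[P5] Q2=[]
t=49-50: P2@Q0 runs 1, rem=0, completes. Q0=[] Q1=[P5] Q2=[]
t=50-55: P5@Q1 runs 5, rem=7, quantum used, demote→Q2. Q0=[] Q1=[] Q2=[P5]
t=55-62: P5@Q2 runs 7, rem=0, completes. Q0=[] Q1=[] Q2=[]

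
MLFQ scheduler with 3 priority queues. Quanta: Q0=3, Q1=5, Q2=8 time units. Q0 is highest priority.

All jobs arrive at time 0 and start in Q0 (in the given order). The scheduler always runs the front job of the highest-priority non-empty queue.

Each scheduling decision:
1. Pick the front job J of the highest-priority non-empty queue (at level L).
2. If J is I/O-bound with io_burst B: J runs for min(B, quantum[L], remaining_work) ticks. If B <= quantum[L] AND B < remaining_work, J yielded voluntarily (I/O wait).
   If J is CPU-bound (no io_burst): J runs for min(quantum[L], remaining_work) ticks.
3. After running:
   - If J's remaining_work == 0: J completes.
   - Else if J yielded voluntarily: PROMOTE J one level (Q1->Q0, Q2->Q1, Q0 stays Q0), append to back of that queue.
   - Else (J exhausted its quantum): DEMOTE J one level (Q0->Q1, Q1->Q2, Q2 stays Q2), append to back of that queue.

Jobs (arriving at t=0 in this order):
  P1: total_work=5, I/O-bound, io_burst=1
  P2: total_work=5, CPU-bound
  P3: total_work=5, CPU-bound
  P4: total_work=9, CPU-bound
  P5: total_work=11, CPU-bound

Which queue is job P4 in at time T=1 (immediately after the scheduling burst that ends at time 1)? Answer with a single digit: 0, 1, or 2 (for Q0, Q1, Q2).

t=0-1: P1@Q0 runs 1, rem=4, I/O yield, promote→Q0. Q0=[P2,P3,P4,P5,P1] Q1=[] Q2=[]
t=1-4: P2@Q0 runs 3, rem=2, quantum used, demote→Q1. Q0=[P3,P4,P5,P1] Q1=[P2] Q2=[]
t=4-7: P3@Q0 runs 3, rem=2, quantum used, demote→Q1. Q0=[P4,P5,P1] Q1=[P2,P3] Q2=[]
t=7-10: P4@Q0 runs 3, rem=6, quantum used, demote→Q1. Q0=[P5,P1] Q1=[P2,P3,P4] Q2=[]
t=10-13: P5@Q0 runs 3, rem=8, quantum used, demote→Q1. Q0=[P1] Q1=[P2,P3,P4,P5] Q2=[]
t=13-14: P1@Q0 runs 1, rem=3, I/O yield, promote→Q0. Q0=[P1] Q1=[P2,P3,P4,P5] Q2=[]
t=14-15: P1@Q0 runs 1, rem=2, I/O yield, promote→Q0. Q0=[P1] Q1=[P2,P3,P4,P5] Q2=[]
t=15-16: P1@Q0 runs 1, rem=1, I/O yield, promote→Q0. Q0=[P1] Q1=[P2,P3,P4,P5] Q2=[]
t=16-17: P1@Q0 runs 1, rem=0, completes. Q0=[] Q1=[P2,P3,P4,P5] Q2=[]
t=17-19: P2@Q1 runs 2, rem=0, completes. Q0=[] Q1=[P3,P4,P5] Q2=[]
t=19-21: P3@Q1 runs 2, rem=0, completes. Q0=[] Q1=[P4,P5] Q2=[]
t=21-26: P4@Q1 runs 5, rem=1, quantum used, demote→Q2. Q0=[] Q1=[P5] Q2=[P4]
t=26-31: P5@Q1 runs 5, rem=3, quantum used, demote→Q2. Q0=[] Q1=[] Q2=[P4,P5]
t=31-32: P4@Q2 runs 1, rem=0, completes. Q0=[] Q1=[] Q2=[P5]
t=32-35: P5@Q2 runs 3, rem=0, completes. Q0=[] Q1=[] Q2=[]

Answer: 0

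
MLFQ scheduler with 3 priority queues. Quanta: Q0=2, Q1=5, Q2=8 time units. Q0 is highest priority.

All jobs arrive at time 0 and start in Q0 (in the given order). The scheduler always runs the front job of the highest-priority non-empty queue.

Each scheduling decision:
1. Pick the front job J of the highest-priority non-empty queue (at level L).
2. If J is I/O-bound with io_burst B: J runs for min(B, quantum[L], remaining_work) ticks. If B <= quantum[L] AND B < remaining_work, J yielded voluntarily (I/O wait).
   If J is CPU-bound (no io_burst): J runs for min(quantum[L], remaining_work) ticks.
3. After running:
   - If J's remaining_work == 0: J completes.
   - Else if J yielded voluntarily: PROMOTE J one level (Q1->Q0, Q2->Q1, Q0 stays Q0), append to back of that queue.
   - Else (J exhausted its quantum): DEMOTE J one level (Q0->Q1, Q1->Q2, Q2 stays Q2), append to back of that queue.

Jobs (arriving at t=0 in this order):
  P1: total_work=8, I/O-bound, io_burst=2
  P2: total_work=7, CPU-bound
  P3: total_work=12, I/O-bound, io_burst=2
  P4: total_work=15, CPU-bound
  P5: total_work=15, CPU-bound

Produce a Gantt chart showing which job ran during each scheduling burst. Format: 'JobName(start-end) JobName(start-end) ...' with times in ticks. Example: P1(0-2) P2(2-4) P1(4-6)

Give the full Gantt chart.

t=0-2: P1@Q0 runs 2, rem=6, I/O yield, promote→Q0. Q0=[P2,P3,P4,P5,P1] Q1=[] Q2=[]
t=2-4: P2@Q0 runs 2, rem=5, quantum used, demote→Q1. Q0=[P3,P4,P5,P1] Q1=[P2] Q2=[]
t=4-6: P3@Q0 runs 2, rem=10, I/O yield, promote→Q0. Q0=[P4,P5,P1,P3] Q1=[P2] Q2=[]
t=6-8: P4@Q0 runs 2, rem=13, quantum used, demote→Q1. Q0=[P5,P1,P3] Q1=[P2,P4] Q2=[]
t=8-10: P5@Q0 runs 2, rem=13, quantum used, demote→Q1. Q0=[P1,P3] Q1=[P2,P4,P5] Q2=[]
t=10-12: P1@Q0 runs 2, rem=4, I/O yield, promote→Q0. Q0=[P3,P1] Q1=[P2,P4,P5] Q2=[]
t=12-14: P3@Q0 runs 2, rem=8, I/O yield, promote→Q0. Q0=[P1,P3] Q1=[P2,P4,P5] Q2=[]
t=14-16: P1@Q0 runs 2, rem=2, I/O yield, promote→Q0. Q0=[P3,P1] Q1=[P2,P4,P5] Q2=[]
t=16-18: P3@Q0 runs 2, rem=6, I/O yield, promote→Q0. Q0=[P1,P3] Q1=[P2,P4,P5] Q2=[]
t=18-20: P1@Q0 runs 2, rem=0, completes. Q0=[P3] Q1=[P2,P4,P5] Q2=[]
t=20-22: P3@Q0 runs 2, rem=4, I/O yield, promote→Q0. Q0=[P3] Q1=[P2,P4,P5] Q2=[]
t=22-24: P3@Q0 runs 2, rem=2, I/O yield, promote→Q0. Q0=[P3] Q1=[P2,P4,P5] Q2=[]
t=24-26: P3@Q0 runs 2, rem=0, completes. Q0=[] Q1=[P2,P4,P5] Q2=[]
t=26-31: P2@Q1 runs 5, rem=0, completes. Q0=[] Q1=[P4,P5] Q2=[]
t=31-36: P4@Q1 runs 5, rem=8, quantum used, demote→Q2. Q0=[] Q1=[P5] Q2=[P4]
t=36-41: P5@Q1 runs 5, rem=8, quantum used, demote→Q2. Q0=[] Q1=[] Q2=[P4,P5]
t=41-49: P4@Q2 runs 8, rem=0, completes. Q0=[] Q1=[] Q2=[P5]
t=49-57: P5@Q2 runs 8, rem=0, completes. Q0=[] Q1=[] Q2=[]

Answer: P1(0-2) P2(2-4) P3(4-6) P4(6-8) P5(8-10) P1(10-12) P3(12-14) P1(14-16) P3(16-18) P1(18-20) P3(20-22) P3(22-24) P3(24-26) P2(26-31) P4(31-36) P5(36-41) P4(41-49) P5(49-57)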